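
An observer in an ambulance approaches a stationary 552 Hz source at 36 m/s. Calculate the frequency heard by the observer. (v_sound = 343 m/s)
f_obs = f·(v + v_o)/v = 609.9 Hz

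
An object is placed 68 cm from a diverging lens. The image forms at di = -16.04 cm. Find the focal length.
1/f = 1/do + 1/di → f = -20.99 cm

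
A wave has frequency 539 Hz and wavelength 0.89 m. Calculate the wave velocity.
v = fλ = 479.7 m/s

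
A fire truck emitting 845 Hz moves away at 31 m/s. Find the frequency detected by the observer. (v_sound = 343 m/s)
f_obs = f·v/(v + v_s) = 775 Hz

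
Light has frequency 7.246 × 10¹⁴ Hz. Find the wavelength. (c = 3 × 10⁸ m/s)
λ = c/f = 414 nm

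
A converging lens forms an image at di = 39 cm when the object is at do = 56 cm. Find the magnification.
M = −di/do = -0.6964 (inverted image)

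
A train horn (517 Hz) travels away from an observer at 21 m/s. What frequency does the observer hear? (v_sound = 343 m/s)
f_obs = f·v/(v + v_s) = 487.2 Hz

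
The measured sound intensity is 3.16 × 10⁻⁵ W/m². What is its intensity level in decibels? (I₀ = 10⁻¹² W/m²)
β = 10·log₁₀(I/I₀) = 75 dB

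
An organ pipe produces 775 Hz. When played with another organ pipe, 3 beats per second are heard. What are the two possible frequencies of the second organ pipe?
f₂ = 775 ± 3 Hz → 778 Hz or 772 Hz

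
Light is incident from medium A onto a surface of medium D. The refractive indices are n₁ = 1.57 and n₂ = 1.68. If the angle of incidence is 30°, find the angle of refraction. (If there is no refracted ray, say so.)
sin θ₂ = (n₁/n₂)·sin θ₁ = 0.4673 → θ₂ = 27.86°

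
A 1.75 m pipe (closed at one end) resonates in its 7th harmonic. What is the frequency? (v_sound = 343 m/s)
fₙ = nv/(4L) = 343 Hz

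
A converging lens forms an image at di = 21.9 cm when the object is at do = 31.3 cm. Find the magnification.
M = −di/do = -0.6997 (inverted image)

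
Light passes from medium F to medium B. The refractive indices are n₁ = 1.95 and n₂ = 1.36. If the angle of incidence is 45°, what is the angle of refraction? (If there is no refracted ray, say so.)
sin θ₂ = (n₁/n₂)·sin θ₁ = 1.014 > 1, so there is no refracted ray — the light undergoes total internal reflection.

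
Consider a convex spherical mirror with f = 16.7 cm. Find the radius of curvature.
R = 2|f| = 33.4 cm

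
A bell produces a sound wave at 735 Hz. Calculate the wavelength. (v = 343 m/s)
λ = v/f = 0.4667 m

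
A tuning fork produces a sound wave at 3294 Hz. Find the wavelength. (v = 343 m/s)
λ = v/f = 0.1041 m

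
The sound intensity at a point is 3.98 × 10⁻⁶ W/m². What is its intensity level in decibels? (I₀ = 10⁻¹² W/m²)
β = 10·log₁₀(I/I₀) = 66 dB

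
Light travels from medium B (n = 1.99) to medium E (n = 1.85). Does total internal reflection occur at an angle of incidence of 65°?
θc = arcsin(n₂/n₁) = 68.38°; 65° < θc, so no — the ray refracts.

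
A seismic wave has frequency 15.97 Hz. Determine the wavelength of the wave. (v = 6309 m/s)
λ = v/f = 395.1 m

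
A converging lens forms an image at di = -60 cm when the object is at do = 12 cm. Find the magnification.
M = −di/do = 5 (upright image)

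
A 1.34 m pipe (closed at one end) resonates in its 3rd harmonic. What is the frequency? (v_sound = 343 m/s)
fₙ = nv/(4L) = 192 Hz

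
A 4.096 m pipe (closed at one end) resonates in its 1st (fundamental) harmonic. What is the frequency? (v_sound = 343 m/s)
fₙ = nv/(4L) = 20.94 Hz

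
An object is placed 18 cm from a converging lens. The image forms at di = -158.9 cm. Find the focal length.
1/f = 1/do + 1/di → f = 20.3 cm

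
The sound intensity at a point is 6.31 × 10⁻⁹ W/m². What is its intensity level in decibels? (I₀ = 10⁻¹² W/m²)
β = 10·log₁₀(I/I₀) = 38 dB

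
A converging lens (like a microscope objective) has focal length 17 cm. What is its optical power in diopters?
P = 1/f = 5.882 D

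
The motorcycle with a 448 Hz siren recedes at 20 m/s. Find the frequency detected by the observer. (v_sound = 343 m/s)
f_obs = f·v/(v + v_s) = 423.3 Hz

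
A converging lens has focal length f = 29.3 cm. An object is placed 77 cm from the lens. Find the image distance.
1/di = 1/f − 1/do → di = 47.3 cm (real image)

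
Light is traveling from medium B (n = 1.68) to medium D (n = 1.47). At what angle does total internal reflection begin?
θc = arcsin(n₂/n₁) = 61.04°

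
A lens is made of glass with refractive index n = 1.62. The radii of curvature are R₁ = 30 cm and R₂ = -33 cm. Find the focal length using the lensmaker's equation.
1/f = (n − 1)(1/R₁ − 1/R₂) → f = 25.35 cm (converging lens)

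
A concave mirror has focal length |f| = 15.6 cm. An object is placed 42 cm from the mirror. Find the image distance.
f = +15.6 cm (concave); 1/di = 1/f − 1/do → di = 24.82 cm (real image, in front of mirror)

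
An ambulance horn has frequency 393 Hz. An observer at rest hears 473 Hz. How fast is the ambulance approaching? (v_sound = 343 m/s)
v_s = v·(1 − f/f_obs) = 58.01 m/s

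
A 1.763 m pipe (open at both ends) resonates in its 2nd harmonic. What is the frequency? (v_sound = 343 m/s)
fₙ = nv/(2L) = 194.6 Hz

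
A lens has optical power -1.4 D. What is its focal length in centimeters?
f = 1/P = -71.43 cm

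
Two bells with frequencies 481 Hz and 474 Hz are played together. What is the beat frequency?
7 Hz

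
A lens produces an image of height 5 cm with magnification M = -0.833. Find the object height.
ho = |hi|/|M| = 6.002 cm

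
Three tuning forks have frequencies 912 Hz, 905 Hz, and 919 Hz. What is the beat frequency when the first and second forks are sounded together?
7 Hz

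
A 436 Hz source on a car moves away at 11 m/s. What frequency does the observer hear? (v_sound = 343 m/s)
f_obs = f·v/(v + v_s) = 422.5 Hz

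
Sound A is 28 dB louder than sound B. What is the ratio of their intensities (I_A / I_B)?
I_A/I_B = 10^(Δβ/10) = 631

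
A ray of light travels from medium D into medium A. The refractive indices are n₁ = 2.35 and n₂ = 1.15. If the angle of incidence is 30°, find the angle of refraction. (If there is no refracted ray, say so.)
sin θ₂ = (n₁/n₂)·sin θ₁ = 1.022 > 1, so there is no refracted ray — the light undergoes total internal reflection.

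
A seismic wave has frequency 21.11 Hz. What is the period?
T = 1/f = 0.04737 s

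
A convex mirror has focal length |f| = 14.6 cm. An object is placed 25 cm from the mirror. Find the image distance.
f = −14.6 cm (convex); 1/di = 1/f − 1/do → di = -9.217 cm (virtual image, behind mirror)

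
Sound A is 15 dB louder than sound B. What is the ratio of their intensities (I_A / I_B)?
I_A/I_B = 10^(Δβ/10) = 31.62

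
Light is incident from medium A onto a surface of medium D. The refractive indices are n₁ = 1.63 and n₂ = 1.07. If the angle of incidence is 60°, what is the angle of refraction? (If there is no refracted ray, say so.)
sin θ₂ = (n₁/n₂)·sin θ₁ = 1.319 > 1, so there is no refracted ray — the light undergoes total internal reflection.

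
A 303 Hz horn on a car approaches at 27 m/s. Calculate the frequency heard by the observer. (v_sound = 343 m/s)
f_obs = f·v/(v − v_s) = 328.9 Hz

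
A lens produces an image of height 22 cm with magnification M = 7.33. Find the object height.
ho = |hi|/|M| = 3.001 cm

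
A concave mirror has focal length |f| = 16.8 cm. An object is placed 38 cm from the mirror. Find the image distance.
f = +16.8 cm (concave); 1/di = 1/f − 1/do → di = 30.11 cm (real image, in front of mirror)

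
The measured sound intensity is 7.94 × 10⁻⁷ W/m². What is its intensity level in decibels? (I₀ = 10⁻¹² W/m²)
β = 10·log₁₀(I/I₀) = 59 dB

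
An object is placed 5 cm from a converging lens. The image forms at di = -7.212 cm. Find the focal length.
1/f = 1/do + 1/di → f = 16.3 cm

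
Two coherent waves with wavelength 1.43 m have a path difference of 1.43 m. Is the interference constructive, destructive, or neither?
constructive — path difference = 1λ, a whole number of wavelengths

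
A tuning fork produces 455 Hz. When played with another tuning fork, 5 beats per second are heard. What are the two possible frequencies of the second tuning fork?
f₂ = 455 ± 5 Hz → 460 Hz or 450 Hz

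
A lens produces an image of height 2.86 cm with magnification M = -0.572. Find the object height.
ho = |hi|/|M| = 5 cm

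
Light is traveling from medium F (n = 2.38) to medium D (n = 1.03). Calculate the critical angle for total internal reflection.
θc = arcsin(n₂/n₁) = 25.64°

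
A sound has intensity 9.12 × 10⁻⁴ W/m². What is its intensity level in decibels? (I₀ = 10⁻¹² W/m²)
β = 10·log₁₀(I/I₀) = 89.6 dB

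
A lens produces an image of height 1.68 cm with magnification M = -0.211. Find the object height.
ho = |hi|/|M| = 7.962 cm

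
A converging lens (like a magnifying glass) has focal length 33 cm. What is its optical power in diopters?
P = 1/f = 3.03 D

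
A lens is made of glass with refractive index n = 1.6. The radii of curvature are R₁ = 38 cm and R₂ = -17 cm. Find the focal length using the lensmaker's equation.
1/f = (n − 1)(1/R₁ − 1/R₂) → f = 19.58 cm (converging lens)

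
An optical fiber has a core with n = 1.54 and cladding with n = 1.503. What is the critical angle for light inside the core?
θc = arcsin(n_cladding/n_core) = 77.42°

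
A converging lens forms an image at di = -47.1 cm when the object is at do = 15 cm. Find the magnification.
M = −di/do = 3.14 (upright image)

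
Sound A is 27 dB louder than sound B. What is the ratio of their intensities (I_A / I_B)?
I_A/I_B = 10^(Δβ/10) = 501.2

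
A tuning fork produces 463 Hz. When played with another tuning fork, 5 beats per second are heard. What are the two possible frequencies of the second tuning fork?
f₂ = 463 ± 5 Hz → 468 Hz or 458 Hz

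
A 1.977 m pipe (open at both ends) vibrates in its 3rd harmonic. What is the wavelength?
λₙ = 2L/n = 1.318 m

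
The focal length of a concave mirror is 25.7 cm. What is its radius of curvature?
R = 2|f| = 51.4 cm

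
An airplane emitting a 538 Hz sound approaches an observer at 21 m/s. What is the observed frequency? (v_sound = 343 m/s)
f_obs = f·v/(v − v_s) = 573.1 Hz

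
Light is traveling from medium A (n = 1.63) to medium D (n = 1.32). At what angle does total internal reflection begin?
θc = arcsin(n₂/n₁) = 54.08°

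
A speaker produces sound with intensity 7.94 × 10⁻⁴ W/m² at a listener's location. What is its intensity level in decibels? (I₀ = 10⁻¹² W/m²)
β = 10·log₁₀(I/I₀) = 89 dB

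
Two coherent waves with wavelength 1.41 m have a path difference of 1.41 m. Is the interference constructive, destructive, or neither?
constructive — path difference = 1λ, a whole number of wavelengths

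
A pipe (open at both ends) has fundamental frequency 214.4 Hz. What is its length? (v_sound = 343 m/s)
L = v/(2f₁) = 0.7999 m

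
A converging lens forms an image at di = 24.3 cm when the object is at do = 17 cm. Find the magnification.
M = −di/do = -1.429 (inverted image)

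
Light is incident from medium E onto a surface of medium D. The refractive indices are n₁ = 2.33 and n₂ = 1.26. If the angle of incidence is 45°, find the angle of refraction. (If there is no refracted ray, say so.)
sin θ₂ = (n₁/n₂)·sin θ₁ = 1.308 > 1, so there is no refracted ray — the light undergoes total internal reflection.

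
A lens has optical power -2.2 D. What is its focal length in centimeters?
f = 1/P = -45.45 cm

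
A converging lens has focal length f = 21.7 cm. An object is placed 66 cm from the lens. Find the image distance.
1/di = 1/f − 1/do → di = 32.33 cm (real image)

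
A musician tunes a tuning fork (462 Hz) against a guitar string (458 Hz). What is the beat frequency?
4 Hz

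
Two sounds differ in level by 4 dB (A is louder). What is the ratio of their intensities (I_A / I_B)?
I_A/I_B = 10^(Δβ/10) = 2.512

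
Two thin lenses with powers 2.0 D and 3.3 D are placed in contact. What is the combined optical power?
P_total = P₁ + P₂ = 5.3 D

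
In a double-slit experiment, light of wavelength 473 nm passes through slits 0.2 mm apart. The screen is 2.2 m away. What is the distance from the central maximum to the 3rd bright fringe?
y = mλL/d = 15.61 mm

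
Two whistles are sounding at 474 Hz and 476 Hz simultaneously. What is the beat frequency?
2 Hz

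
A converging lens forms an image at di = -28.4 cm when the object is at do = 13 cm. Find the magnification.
M = −di/do = 2.185 (upright image)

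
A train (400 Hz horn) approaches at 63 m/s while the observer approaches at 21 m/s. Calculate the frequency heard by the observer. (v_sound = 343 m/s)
f_obs = f·(v + v_o)/(v − v_s) = 520 Hz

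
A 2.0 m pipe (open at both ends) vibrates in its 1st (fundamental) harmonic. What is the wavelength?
λₙ = 2L/n = 4 m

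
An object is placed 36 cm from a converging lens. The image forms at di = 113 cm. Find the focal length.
1/f = 1/do + 1/di → f = 27.3 cm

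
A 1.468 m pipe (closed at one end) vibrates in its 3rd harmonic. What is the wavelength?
λₙ = 4L/n = 1.957 m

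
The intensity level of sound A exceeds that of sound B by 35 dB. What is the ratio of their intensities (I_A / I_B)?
I_A/I_B = 10^(Δβ/10) = 3162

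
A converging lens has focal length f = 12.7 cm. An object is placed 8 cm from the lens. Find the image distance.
1/di = 1/f − 1/do → di = -21.62 cm (virtual image)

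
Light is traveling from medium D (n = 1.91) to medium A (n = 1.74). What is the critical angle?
θc = arcsin(n₂/n₁) = 65.64°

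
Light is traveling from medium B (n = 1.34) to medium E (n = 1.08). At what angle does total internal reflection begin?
θc = arcsin(n₂/n₁) = 53.7°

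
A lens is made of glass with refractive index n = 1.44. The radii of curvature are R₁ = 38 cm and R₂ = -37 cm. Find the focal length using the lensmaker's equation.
1/f = (n − 1)(1/R₁ − 1/R₂) → f = 42.61 cm (converging lens)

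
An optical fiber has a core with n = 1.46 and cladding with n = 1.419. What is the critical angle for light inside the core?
θc = arcsin(n_cladding/n_core) = 76.39°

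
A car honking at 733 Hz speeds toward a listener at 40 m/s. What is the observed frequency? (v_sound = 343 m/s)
f_obs = f·v/(v − v_s) = 829.8 Hz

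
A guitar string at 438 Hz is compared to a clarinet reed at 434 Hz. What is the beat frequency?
4 Hz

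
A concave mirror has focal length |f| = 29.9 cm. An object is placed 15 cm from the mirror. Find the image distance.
f = +29.9 cm (concave); 1/di = 1/f − 1/do → di = -30.1 cm (virtual image, behind mirror)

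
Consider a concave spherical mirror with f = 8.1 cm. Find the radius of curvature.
R = 2|f| = 16.2 cm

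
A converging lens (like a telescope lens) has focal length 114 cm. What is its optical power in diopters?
P = 1/f = 0.8772 D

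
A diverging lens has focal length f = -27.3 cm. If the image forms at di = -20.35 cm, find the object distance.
1/do = 1/f − 1/di → do = 79.94 cm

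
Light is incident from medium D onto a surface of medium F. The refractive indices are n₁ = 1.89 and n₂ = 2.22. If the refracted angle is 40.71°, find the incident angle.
sin θ₁ = (n₂/n₁)·sin θ₂ → θ₁ = 50.01°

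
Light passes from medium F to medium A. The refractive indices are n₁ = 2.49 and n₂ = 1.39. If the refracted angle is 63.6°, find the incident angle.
sin θ₁ = (n₂/n₁)·sin θ₂ → θ₁ = 30°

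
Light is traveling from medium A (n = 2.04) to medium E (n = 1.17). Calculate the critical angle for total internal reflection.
θc = arcsin(n₂/n₁) = 35°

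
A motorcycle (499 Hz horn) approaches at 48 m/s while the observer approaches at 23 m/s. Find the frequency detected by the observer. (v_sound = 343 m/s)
f_obs = f·(v + v_o)/(v − v_s) = 619.1 Hz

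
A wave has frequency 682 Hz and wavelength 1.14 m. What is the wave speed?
v = fλ = 777.5 m/s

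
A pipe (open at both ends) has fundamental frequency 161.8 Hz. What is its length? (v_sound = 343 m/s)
L = v/(2f₁) = 1.06 m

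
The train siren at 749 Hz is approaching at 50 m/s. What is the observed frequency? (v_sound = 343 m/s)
f_obs = f·v/(v − v_s) = 876.8 Hz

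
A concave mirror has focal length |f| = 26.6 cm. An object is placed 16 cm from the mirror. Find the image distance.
f = +26.6 cm (concave); 1/di = 1/f − 1/do → di = -40.15 cm (virtual image, behind mirror)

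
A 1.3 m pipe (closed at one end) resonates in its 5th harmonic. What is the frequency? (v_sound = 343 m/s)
fₙ = nv/(4L) = 329.8 Hz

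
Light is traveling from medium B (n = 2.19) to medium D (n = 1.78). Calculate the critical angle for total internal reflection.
θc = arcsin(n₂/n₁) = 54.37°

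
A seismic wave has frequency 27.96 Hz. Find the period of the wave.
T = 1/f = 0.03577 s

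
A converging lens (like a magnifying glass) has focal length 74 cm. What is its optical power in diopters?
P = 1/f = 1.351 D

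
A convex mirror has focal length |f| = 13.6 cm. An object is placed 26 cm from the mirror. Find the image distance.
f = −13.6 cm (convex); 1/di = 1/f − 1/do → di = -8.929 cm (virtual image, behind mirror)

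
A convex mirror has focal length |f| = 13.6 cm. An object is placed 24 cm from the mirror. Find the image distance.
f = −13.6 cm (convex); 1/di = 1/f − 1/do → di = -8.681 cm (virtual image, behind mirror)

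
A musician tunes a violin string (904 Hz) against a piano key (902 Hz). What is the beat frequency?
2 Hz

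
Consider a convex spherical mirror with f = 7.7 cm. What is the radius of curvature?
R = 2|f| = 15.4 cm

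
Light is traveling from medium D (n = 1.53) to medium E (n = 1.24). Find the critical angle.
θc = arcsin(n₂/n₁) = 54.14°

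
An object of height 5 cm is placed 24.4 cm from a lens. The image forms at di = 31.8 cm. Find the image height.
hi = (-di/do) × ho = -6.516 cm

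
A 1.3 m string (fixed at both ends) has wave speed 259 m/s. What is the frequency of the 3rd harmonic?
fₙ = nv/(2L) = 298.8 Hz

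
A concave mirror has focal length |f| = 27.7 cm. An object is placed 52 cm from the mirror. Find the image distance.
f = +27.7 cm (concave); 1/di = 1/f − 1/do → di = 59.28 cm (real image, in front of mirror)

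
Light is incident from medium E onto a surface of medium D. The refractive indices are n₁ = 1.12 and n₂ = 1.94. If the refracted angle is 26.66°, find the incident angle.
sin θ₁ = (n₂/n₁)·sin θ₂ → θ₁ = 51.01°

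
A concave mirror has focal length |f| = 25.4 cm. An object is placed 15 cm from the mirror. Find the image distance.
f = +25.4 cm (concave); 1/di = 1/f − 1/do → di = -36.63 cm (virtual image, behind mirror)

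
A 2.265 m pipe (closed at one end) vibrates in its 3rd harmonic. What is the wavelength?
λₙ = 4L/n = 3.02 m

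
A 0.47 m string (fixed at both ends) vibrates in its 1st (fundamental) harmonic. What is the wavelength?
λₙ = 2L/n = 0.94 m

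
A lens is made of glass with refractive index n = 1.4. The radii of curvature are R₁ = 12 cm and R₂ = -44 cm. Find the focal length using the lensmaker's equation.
1/f = (n − 1)(1/R₁ − 1/R₂) → f = 23.57 cm (converging lens)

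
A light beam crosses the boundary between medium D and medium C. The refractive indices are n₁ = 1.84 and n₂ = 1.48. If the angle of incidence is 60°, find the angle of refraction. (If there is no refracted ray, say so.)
sin θ₂ = (n₁/n₂)·sin θ₁ = 1.077 > 1, so there is no refracted ray — the light undergoes total internal reflection.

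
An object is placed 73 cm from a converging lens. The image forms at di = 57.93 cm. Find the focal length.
1/f = 1/do + 1/di → f = 32.3 cm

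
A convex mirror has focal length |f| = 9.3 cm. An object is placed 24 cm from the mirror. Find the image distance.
f = −9.3 cm (convex); 1/di = 1/f − 1/do → di = -6.703 cm (virtual image, behind mirror)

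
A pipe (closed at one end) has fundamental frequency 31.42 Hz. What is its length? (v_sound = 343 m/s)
L = v/(4f₁) = 2.729 m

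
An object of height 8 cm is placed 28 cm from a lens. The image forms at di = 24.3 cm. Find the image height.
hi = (-di/do) × ho = -6.943 cm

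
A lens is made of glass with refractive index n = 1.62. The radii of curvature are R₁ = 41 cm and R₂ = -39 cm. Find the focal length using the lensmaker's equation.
1/f = (n − 1)(1/R₁ − 1/R₂) → f = 32.24 cm (converging lens)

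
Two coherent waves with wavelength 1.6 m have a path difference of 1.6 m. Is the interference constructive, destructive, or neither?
constructive — path difference = 1λ, a whole number of wavelengths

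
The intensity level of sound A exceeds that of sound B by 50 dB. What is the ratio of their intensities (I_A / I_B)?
I_A/I_B = 10^(Δβ/10) = 100000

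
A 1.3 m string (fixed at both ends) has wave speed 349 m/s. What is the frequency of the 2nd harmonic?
fₙ = nv/(2L) = 268.5 Hz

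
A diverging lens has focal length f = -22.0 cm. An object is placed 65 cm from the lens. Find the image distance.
1/di = 1/f − 1/do → di = -16.44 cm (virtual image)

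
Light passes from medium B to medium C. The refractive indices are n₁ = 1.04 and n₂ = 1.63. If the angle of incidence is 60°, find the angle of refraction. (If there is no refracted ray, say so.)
sin θ₂ = (n₁/n₂)·sin θ₁ = 0.5526 → θ₂ = 33.54°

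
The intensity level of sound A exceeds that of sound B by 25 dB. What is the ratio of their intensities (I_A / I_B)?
I_A/I_B = 10^(Δβ/10) = 316.2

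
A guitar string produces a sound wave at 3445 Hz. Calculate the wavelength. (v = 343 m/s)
λ = v/f = 0.09956 m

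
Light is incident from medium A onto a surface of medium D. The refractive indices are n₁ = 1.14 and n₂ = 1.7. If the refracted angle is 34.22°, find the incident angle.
sin θ₁ = (n₂/n₁)·sin θ₂ → θ₁ = 57°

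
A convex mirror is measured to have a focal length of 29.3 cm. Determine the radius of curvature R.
R = 2|f| = 58.6 cm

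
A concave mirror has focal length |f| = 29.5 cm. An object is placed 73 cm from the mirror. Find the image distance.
f = +29.5 cm (concave); 1/di = 1/f − 1/do → di = 49.51 cm (real image, in front of mirror)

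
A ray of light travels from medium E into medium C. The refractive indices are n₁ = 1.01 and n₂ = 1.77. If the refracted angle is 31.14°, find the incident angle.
sin θ₁ = (n₂/n₁)·sin θ₂ → θ₁ = 64.99°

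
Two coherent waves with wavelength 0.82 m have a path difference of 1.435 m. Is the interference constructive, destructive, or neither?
neither (partial) — path difference = 1.75λ, neither a whole number of wavelengths nor an odd multiple of λ/2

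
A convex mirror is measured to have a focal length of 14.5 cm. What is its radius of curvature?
R = 2|f| = 29 cm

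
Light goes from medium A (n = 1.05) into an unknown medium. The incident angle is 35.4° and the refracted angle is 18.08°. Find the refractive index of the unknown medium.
n₂ = n₁·sin θ₁ / sin θ₂ = 1.96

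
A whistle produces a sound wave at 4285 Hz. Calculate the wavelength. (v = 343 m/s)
λ = v/f = 0.08005 m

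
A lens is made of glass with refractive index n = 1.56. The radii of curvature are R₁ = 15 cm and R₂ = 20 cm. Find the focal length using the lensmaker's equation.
1/f = (n − 1)(1/R₁ − 1/R₂) → f = 107.1 cm (converging lens)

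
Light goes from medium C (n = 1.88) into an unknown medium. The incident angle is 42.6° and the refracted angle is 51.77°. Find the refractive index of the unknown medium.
n₂ = n₁·sin θ₁ / sin θ₂ = 1.62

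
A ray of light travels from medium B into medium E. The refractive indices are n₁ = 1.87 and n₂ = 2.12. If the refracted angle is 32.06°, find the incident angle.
sin θ₁ = (n₂/n₁)·sin θ₂ → θ₁ = 37°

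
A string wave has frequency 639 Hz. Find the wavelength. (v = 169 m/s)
λ = v/f = 0.2645 m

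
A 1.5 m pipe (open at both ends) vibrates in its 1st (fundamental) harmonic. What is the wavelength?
λₙ = 2L/n = 3 m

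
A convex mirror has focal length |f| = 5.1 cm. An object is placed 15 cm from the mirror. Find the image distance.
f = −5.1 cm (convex); 1/di = 1/f − 1/do → di = -3.806 cm (virtual image, behind mirror)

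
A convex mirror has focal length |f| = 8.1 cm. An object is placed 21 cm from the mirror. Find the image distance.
f = −8.1 cm (convex); 1/di = 1/f − 1/do → di = -5.845 cm (virtual image, behind mirror)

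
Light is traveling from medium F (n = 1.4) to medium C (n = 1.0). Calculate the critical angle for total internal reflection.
θc = arcsin(n₂/n₁) = 45.58°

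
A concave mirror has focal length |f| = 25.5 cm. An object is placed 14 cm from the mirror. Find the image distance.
f = +25.5 cm (concave); 1/di = 1/f − 1/do → di = -31.04 cm (virtual image, behind mirror)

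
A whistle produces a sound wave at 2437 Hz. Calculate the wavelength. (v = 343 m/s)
λ = v/f = 0.1407 m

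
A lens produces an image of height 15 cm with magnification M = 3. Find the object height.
ho = |hi|/|M| = 5 cm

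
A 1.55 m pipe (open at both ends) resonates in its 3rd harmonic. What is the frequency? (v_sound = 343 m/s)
fₙ = nv/(2L) = 331.9 Hz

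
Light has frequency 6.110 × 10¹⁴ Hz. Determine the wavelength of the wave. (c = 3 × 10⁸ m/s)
λ = c/f = 491 nm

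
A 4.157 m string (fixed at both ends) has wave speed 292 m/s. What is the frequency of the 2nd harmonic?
fₙ = nv/(2L) = 70.24 Hz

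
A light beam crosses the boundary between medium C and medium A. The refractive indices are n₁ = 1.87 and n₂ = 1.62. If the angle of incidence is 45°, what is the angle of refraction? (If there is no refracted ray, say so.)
sin θ₂ = (n₁/n₂)·sin θ₁ = 0.8162 → θ₂ = 54.71°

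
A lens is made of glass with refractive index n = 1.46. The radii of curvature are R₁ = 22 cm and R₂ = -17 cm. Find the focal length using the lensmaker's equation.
1/f = (n − 1)(1/R₁ − 1/R₂) → f = 20.85 cm (converging lens)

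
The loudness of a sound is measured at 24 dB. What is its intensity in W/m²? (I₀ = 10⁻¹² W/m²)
I = I₀·10^(β/10) = 2.51 × 10⁻¹⁰ W/m²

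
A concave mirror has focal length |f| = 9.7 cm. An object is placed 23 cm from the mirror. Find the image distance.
f = +9.7 cm (concave); 1/di = 1/f − 1/do → di = 16.77 cm (real image, in front of mirror)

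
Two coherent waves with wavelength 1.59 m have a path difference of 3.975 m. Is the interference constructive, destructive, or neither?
destructive — path difference = 2.5λ, an odd multiple of λ/2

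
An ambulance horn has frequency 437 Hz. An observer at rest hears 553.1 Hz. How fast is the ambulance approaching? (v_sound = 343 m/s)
v_s = v·(1 − f/f_obs) = 72 m/s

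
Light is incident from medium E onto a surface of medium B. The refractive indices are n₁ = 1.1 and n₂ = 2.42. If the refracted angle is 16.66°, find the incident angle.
sin θ₁ = (n₂/n₁)·sin θ₂ → θ₁ = 39.1°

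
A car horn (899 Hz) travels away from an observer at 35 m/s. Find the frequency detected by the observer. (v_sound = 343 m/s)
f_obs = f·v/(v + v_s) = 815.8 Hz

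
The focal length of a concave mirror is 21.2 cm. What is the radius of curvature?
R = 2|f| = 42.4 cm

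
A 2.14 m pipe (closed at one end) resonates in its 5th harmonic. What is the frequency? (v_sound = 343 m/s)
fₙ = nv/(4L) = 200.4 Hz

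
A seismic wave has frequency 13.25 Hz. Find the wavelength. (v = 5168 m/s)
λ = v/f = 390 m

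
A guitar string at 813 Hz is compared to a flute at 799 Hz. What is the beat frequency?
14 Hz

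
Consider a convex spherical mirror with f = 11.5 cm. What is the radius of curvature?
R = 2|f| = 23 cm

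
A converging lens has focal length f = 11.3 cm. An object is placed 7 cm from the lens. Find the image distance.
1/di = 1/f − 1/do → di = -18.4 cm (virtual image)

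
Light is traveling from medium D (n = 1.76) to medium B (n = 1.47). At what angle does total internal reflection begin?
θc = arcsin(n₂/n₁) = 56.64°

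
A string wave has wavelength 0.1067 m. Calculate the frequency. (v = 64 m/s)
f = v/λ = 599.8 Hz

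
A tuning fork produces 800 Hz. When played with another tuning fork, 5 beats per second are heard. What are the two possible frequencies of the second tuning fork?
f₂ = 800 ± 5 Hz → 805 Hz or 795 Hz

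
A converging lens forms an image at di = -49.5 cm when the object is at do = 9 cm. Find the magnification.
M = −di/do = 5.5 (upright image)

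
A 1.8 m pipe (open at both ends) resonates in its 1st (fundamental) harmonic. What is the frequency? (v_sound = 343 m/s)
fₙ = nv/(2L) = 95.28 Hz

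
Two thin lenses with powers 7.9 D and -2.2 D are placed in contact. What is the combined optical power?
P_total = P₁ + P₂ = 5.7 D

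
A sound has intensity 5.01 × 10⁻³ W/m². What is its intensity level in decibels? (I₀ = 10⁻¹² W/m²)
β = 10·log₁₀(I/I₀) = 97 dB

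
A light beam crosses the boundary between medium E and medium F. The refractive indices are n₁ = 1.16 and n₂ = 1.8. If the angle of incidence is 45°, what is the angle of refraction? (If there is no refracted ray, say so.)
sin θ₂ = (n₁/n₂)·sin θ₁ = 0.4557 → θ₂ = 27.11°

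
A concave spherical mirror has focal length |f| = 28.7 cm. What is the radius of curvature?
R = 2|f| = 57.4 cm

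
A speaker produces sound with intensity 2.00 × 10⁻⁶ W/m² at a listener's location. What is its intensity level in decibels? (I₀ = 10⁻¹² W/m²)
β = 10·log₁₀(I/I₀) = 63.01 dB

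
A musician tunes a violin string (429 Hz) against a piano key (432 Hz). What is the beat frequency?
3 Hz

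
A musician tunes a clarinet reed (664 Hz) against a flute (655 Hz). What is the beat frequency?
9 Hz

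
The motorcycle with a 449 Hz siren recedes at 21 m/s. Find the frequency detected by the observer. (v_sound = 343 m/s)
f_obs = f·v/(v + v_s) = 423.1 Hz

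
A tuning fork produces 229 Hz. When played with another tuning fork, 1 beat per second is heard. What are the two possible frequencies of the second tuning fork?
f₂ = 229 ± 1 Hz → 230 Hz or 228 Hz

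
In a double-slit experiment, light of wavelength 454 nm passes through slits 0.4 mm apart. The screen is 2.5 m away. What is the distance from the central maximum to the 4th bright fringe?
y = mλL/d = 11.35 mm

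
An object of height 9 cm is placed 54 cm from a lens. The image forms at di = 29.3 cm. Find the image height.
hi = (-di/do) × ho = -4.883 cm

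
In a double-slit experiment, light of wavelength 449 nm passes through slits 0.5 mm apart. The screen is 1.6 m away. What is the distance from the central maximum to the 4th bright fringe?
y = mλL/d = 5.747 mm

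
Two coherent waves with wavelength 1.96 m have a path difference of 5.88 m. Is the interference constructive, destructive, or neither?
constructive — path difference = 3λ, a whole number of wavelengths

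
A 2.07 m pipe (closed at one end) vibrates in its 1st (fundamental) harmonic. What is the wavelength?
λₙ = 4L/n = 8.28 m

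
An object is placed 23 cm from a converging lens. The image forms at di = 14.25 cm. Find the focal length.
1/f = 1/do + 1/di → f = 8.799 cm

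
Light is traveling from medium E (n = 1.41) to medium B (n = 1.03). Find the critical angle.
θc = arcsin(n₂/n₁) = 46.93°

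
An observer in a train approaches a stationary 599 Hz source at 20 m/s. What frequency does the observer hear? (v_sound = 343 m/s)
f_obs = f·(v + v_o)/v = 633.9 Hz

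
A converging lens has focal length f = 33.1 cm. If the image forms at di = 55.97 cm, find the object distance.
1/do = 1/f − 1/di → do = 81.01 cm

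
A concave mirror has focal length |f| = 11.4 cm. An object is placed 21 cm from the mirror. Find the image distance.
f = +11.4 cm (concave); 1/di = 1/f − 1/do → di = 24.94 cm (real image, in front of mirror)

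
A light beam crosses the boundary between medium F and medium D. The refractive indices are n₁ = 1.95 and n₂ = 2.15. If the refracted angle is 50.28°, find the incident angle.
sin θ₁ = (n₂/n₁)·sin θ₂ → θ₁ = 58°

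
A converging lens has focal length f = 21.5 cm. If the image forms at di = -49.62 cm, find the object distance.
1/do = 1/f − 1/di → do = 15 cm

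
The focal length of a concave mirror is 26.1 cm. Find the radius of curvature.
R = 2|f| = 52.2 cm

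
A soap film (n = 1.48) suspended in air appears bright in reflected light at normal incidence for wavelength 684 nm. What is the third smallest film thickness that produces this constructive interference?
2nt = (m − ½)λ with m = 3 → t = (m − ½)λ/(2n) = 577.7 nm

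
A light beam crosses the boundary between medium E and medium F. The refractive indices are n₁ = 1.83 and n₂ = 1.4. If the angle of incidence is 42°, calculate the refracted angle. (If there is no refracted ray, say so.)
sin θ₂ = (n₁/n₂)·sin θ₁ = 0.8746 → θ₂ = 61°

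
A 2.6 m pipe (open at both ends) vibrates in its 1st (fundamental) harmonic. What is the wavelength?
λₙ = 2L/n = 5.2 m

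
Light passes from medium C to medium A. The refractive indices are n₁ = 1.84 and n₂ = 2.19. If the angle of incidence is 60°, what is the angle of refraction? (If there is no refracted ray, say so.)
sin θ₂ = (n₁/n₂)·sin θ₁ = 0.7276 → θ₂ = 46.69°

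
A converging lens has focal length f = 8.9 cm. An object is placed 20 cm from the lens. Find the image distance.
1/di = 1/f − 1/do → di = 16.04 cm (real image)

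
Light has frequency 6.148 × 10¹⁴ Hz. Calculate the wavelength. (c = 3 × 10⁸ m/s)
λ = c/f = 488 nm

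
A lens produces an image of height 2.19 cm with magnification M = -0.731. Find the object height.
ho = |hi|/|M| = 2.996 cm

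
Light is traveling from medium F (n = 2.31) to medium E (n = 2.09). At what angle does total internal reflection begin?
θc = arcsin(n₂/n₁) = 64.79°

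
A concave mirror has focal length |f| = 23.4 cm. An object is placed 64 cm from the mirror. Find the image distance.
f = +23.4 cm (concave); 1/di = 1/f − 1/do → di = 36.89 cm (real image, in front of mirror)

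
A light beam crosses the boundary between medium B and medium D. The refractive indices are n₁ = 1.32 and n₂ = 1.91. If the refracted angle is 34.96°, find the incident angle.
sin θ₁ = (n₂/n₁)·sin θ₂ → θ₁ = 56.01°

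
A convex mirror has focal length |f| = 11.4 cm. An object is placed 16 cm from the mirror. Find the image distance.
f = −11.4 cm (convex); 1/di = 1/f − 1/do → di = -6.657 cm (virtual image, behind mirror)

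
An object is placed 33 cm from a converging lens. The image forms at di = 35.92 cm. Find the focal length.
1/f = 1/do + 1/di → f = 17.2 cm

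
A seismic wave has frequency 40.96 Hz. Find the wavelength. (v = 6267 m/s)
λ = v/f = 153 m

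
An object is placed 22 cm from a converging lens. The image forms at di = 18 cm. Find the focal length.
1/f = 1/do + 1/di → f = 9.9 cm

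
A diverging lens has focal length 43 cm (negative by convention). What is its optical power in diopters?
P = 1/f = -2.326 D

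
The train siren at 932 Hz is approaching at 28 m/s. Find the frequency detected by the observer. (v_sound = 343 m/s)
f_obs = f·v/(v − v_s) = 1015 Hz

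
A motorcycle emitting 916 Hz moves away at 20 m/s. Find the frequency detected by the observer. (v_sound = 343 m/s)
f_obs = f·v/(v + v_s) = 865.5 Hz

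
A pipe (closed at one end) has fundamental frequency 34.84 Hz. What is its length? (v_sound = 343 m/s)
L = v/(4f₁) = 2.461 m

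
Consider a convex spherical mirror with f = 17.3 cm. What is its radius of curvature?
R = 2|f| = 34.6 cm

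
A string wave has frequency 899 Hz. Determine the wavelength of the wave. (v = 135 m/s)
λ = v/f = 0.1502 m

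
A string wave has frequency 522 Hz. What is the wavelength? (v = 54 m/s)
λ = v/f = 0.1034 m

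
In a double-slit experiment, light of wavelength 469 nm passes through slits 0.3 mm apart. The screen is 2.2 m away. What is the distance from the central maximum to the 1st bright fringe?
y = mλL/d = 3.439 mm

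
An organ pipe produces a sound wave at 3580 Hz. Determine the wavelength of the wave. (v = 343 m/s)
λ = v/f = 0.09581 m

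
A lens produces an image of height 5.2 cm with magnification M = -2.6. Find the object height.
ho = |hi|/|M| = 2 cm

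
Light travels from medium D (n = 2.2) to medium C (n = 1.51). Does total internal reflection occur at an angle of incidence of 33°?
θc = arcsin(n₂/n₁) = 43.34°; 33° < θc, so no — the ray refracts.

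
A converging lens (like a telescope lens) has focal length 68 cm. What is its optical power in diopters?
P = 1/f = 1.471 D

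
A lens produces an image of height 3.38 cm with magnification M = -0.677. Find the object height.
ho = |hi|/|M| = 4.993 cm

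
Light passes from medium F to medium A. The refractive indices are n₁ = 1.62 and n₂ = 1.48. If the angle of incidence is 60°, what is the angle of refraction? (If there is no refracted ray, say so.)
sin θ₂ = (n₁/n₂)·sin θ₁ = 0.9479 → θ₂ = 71.43°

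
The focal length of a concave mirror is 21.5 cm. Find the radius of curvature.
R = 2|f| = 43 cm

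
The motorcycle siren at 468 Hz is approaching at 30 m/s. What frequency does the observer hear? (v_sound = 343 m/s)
f_obs = f·v/(v − v_s) = 512.9 Hz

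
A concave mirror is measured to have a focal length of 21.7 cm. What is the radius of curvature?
R = 2|f| = 43.4 cm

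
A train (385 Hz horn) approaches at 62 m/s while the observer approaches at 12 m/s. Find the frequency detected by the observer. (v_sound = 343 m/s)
f_obs = f·(v + v_o)/(v − v_s) = 486.4 Hz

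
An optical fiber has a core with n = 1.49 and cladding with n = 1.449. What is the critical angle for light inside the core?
θc = arcsin(n_cladding/n_core) = 76.53°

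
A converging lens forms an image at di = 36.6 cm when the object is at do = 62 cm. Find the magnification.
M = −di/do = -0.5903 (inverted image)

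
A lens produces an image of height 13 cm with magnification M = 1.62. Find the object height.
ho = |hi|/|M| = 8.025 cm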